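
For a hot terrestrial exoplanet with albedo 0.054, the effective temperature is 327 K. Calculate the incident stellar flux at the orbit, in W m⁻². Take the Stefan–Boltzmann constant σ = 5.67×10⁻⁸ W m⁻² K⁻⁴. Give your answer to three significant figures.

Invert the energy balance for S: S = 4σT⁴/(1−α).
σT⁴ = 5.67×10⁻⁸·(327)⁴ = 648.3 W m⁻².
So S = 4×648.3/(1−0.054) = 2741 W m⁻².

2740 W m⁻²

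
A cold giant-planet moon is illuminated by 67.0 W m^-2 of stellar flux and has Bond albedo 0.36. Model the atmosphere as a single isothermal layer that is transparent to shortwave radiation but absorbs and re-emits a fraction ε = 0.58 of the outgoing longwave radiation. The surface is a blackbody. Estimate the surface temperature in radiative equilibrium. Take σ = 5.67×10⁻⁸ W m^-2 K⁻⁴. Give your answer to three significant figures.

128 kelvin

Effective emission temperature (TOA balance): σT_e⁴ = S(1−α)/4 = 10.72 W m^-2 → T_e = 117.3 K.
Surface balance with a leaky layer gives σT_s⁴ = σT_e⁴·2/(2−ε), so T_s = T_e·[2/(2−0.58)]^(1/4) = 127.7 K.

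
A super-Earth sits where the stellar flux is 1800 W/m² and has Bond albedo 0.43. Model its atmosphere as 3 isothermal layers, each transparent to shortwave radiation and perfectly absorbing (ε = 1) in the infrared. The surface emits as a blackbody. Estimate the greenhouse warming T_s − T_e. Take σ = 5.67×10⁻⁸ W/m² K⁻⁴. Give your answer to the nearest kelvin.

107 kelvin

The effective emission temperature is T_e = [S(1−α)/(4σ)]^¼ = 259.3 K.
Surface: T_s = (4)^¼·T_e = 366.8 K.
Warming: T_s − T_e = 107.4 K.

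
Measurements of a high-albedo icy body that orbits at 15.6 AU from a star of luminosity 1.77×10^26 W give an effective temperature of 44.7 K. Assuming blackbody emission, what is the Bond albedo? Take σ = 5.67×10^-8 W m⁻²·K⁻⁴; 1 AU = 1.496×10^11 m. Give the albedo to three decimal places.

0.650

Orbital distance: d = 15.6 AU = 2.334×10^12 m.
S = L/(4πd²) = 2.586 W m⁻².
Rearranging the radiative balance, α = 1 − 4σT⁴/S.
σT⁴ = 0.2264 W m⁻², so 4σT⁴ = 0.9055 W m⁻².
Hence α = 1 − 0.9055/2.586 = 0.6499.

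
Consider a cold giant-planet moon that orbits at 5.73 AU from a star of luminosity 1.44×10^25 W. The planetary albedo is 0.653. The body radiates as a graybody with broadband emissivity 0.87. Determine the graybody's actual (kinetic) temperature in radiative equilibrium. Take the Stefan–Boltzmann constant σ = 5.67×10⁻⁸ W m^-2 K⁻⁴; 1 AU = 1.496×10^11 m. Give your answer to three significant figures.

40.7 K

d = 5.73 × 1.496×10^11 m = 8.572×10^11 m.
S = L/(4πd²) = 1.559 W m^-2.
Absorbed flux (global mean): S(1−α)/4 = 1.559·0.347/4 = 0.1353 W m^-2.
Equating to εσT⁴ with ε = 0.87: T = (0.1353/0.87σ)^(1/4) = 40.69 K.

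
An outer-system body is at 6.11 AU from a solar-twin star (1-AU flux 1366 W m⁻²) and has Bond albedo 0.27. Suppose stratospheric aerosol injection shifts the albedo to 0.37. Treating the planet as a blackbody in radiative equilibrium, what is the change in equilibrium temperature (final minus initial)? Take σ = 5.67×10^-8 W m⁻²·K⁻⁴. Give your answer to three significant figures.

-3.77 kelvin

By the inverse-square law, S = 1366/6.11² = 36.59 W m⁻².
With α = 0.27, T₁ = 104.2 K.
With α = 0.37, T₂ = 100.4 K.
ΔT = T₂ − T₁ = -3.767 K.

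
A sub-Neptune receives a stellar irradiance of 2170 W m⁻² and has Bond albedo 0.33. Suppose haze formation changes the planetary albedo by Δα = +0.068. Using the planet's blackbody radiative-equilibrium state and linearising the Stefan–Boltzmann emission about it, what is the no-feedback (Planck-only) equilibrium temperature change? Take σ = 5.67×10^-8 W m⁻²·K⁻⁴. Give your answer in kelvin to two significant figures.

-7.2 K

Unperturbed T_e = [2170·(1−0.33)/(4σ)]^¼ = 283.0 K.
TOA radiative forcing: ΔF = −S·Δα/4 = −2170·(+0.068)/4 = -36.89 W m⁻².
Planck response: λ_P = 4σT_e³ = 4·5.67×10⁻⁸·(283.0)³ = 5.138 W m⁻²/K.
ΔT₀ = ΔF/λ_P = -36.89/5.138 = -7.18 K.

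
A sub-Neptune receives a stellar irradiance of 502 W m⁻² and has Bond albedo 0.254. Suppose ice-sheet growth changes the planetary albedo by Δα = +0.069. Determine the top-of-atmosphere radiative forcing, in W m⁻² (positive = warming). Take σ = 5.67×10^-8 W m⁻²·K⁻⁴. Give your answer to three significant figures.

The change in absorbed flux is Δ[S(1−α)/4] = −SΔα/4 = -8.660 W m⁻².

-8.66 W m⁻²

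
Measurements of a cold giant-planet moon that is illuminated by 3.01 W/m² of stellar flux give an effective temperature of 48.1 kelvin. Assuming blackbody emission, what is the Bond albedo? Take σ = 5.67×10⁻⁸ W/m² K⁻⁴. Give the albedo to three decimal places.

Energy balance: S(1−α)/4 = σT⁴, so 1−α = 4σT⁴/S.
4σT⁴ = 4·5.67×10⁻⁸·(48.1)⁴ = 1.214 W/m².
1−α = 1.214/3.010 = 0.4033, so α = 0.5967.

0.597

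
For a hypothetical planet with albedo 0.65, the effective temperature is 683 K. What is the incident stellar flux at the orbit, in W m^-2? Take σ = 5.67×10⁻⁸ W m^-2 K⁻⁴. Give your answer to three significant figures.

Invert the energy balance for S: S = 4σT⁴/(1−α).
The emitted flux is σT⁴ = 12340 W m^-2.
So S = 4×12340/(1−0.65) = 1.410×10^5 W m^-2.

1.41×10^5 W m^-2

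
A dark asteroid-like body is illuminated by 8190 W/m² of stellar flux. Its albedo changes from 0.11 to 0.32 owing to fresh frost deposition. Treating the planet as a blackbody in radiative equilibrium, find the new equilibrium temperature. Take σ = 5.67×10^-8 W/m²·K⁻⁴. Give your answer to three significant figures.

396 kelvin

New equilibrium: T₂ = [(1−0.32)·8190/(4σ)]^(1/4) = 395.9 K.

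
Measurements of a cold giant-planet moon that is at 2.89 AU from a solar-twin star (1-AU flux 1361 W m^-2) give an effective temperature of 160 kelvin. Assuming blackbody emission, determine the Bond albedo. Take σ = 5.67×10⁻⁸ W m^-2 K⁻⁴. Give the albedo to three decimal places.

0.088

By the inverse-square law, S = 1361/2.89² = 163.0 W m^-2.
Energy balance: S(1−α)/4 = σT⁴, so 1−α = 4σT⁴/S.
4σT⁴ = 4·5.67×10⁻⁸·(160)⁴ = 148.6 W m^-2.
Hence α = 1 − 148.6/163.0 = 0.0879.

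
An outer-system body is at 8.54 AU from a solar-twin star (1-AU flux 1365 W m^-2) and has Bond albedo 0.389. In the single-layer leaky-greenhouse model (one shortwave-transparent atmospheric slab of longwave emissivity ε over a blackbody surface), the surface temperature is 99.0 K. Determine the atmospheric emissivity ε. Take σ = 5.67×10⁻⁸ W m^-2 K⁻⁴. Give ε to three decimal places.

0.950

Flux at the orbit: S = 1365/(8.54)² = 18.72 W m^-2.
Effective temperature: T_e = [S(1−α)/(4σ)]^(1/4) = 84.27 K.
T_s⁴ = T_e⁴·2/(2−ε) → ε = 2 − 2(T_e/T_s)⁴ = 2 − 2·(84.27/99.0)⁴ = 0.9502.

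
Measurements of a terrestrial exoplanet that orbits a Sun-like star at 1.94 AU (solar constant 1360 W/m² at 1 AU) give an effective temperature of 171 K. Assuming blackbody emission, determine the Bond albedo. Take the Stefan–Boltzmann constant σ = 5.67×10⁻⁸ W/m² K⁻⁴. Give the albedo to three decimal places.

0.463

By the inverse-square law, S = 1360/1.94² = 361.4 W/m².
From σT⁴ = S(1−α)/4 we invert for α: 1−α = 4σT⁴/S.
σT⁴ = 48.48 W/m², so 4σT⁴ = 193.9 W/m².
1−α = 193.9/361.4 = 0.5367, so α = 0.4633.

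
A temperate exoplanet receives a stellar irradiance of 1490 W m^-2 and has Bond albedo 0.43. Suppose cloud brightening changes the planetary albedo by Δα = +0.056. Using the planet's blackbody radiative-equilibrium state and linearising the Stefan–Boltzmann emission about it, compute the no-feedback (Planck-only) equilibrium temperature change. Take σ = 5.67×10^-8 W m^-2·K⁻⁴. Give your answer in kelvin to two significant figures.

-6.1 K

The baseline emission temperature is T_e = 247.4 K.
ΔF = −(S/4)Δα = −(1490/4)×(+0.056) = -20.86 W m^-2.
The Planck feedback parameter is 4σT_e³ = 3.433 W m^-2/K.
So ΔT₀ = -20.86/3.433 = -6.08 K.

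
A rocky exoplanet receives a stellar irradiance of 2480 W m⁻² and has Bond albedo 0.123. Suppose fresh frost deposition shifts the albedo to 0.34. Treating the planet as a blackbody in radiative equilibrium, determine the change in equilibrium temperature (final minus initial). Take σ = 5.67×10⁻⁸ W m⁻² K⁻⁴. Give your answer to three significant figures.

Initial: T₁ = [S(1−0.123)/(4σ)]^(1/4) = 312.9 K.
After:  T₂ = [2480·0.66/(4σ)]^(1/4) = 291.5 K.
ΔT = T₂ − T₁ = -21.47 K.

-21.5 K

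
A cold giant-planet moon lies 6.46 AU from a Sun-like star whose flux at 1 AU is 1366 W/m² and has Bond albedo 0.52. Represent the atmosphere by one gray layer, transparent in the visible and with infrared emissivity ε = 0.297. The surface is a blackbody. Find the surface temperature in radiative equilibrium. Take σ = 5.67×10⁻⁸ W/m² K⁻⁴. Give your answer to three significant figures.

95.0 K

Flux at the orbit: S = 1366/(6.46)² = 32.73 W/m².
Effective emission temperature (TOA balance): σT_e⁴ = S(1−α)/4 = 3.928 W/m² → T_e = 91.23 K.
For a single slab of emissivity ε, T_s⁴ = 2T_e⁴/(2−ε); thus T_s = 91.23·(1.174)^(1/4) = 94.97 K.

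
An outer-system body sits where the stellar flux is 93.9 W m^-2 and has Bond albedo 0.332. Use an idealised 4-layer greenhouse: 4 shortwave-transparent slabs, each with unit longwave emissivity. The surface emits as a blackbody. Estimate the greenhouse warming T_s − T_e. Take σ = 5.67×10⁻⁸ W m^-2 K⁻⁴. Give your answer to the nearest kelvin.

The effective emission temperature is T_e = [S(1−α)/(4σ)]^¼ = 129.0 K.
T_s = (N+1)^(1/4)·T_e = 192.8 K.
So the greenhouse effect raises the surface by 192.8 − 129.0 = 63.88 K.

64 kelvin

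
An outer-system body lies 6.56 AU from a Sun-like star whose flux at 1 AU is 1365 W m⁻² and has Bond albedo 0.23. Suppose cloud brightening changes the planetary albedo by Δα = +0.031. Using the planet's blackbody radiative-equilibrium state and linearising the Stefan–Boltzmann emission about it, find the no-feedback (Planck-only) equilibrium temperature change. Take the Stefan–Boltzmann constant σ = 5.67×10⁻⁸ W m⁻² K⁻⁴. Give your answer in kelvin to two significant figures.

Irradiance scales as 1/d², so S = 1365 W m⁻² × (1/6.56)² = 31.72 W m⁻².
The baseline emission temperature is T_e = 101.9 K.
TOA radiative forcing: ΔF = −S·Δα/4 = −31.72·(+0.031)/4 = -0.2458 W m⁻².
The Planck feedback parameter is 4σT_e³ = 0.2398 W m⁻²/K.
ΔT₀ = ΔF/λ_P = -0.2458/0.2398 = -1.03 K.

-1.0 K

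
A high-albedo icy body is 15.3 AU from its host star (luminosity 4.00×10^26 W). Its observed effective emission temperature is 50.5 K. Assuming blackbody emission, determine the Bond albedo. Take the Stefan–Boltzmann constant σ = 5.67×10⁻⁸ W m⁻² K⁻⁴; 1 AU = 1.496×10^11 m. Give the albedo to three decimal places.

0.757

d = 15.3 × 1.496×10^11 m = 2.289×10^12 m.
S = L/(4πd²) = 6.076 W m⁻².
From σT⁴ = S(1−α)/4 we invert for α: 1−α = 4σT⁴/S.
σT⁴ = 0.3688 W m⁻², so 4σT⁴ = 1.475 W m⁻².
Hence α = 1 − 1.475/6.076 = 0.7572.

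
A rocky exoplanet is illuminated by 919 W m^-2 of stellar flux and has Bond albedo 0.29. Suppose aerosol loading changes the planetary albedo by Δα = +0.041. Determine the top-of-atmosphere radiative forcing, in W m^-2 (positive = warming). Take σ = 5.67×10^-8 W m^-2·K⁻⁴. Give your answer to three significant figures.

-9.42 W m^-2

ΔF = −(S/4)Δα = −(919.0/4)×(+0.041) = -9.420 W m^-2.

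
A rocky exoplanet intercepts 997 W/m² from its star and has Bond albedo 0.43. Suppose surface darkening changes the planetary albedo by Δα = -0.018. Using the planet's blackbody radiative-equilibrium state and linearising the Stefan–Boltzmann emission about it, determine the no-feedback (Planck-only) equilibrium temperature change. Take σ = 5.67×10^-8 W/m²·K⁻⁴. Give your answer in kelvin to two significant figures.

Unperturbed T_e = [997.0·(1−0.43)/(4σ)]^¼ = 223.7 K.
TOA radiative forcing: ΔF = −S·Δα/4 = −997.0·(-0.018)/4 = 4.486 W/m².
Planck response: λ_P = 4σT_e³ = 4·5.67×10⁻⁸·(223.7)³ = 2.540 W/m²/K.
ΔT₀ = ΔF/λ_P = 4.486/2.540 = 1.77 K.

1.8 K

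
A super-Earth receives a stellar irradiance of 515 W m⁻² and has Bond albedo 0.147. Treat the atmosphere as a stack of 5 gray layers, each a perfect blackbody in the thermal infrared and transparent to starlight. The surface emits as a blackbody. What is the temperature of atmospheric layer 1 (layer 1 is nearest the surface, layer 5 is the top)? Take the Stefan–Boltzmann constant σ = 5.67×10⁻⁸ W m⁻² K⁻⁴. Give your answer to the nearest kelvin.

OLR = S(1−α)/4 = 109.8 W m⁻²; the top layer radiates at T_e = 209.8 K.
The net upward flux σT_e⁴ is constant between every pair of levels, so T_k⁴ = (N+1−k)T_e⁴.
With k = 1: T_1 = (5+1−1)^¼·209.8 K = 313.7 K.

314 K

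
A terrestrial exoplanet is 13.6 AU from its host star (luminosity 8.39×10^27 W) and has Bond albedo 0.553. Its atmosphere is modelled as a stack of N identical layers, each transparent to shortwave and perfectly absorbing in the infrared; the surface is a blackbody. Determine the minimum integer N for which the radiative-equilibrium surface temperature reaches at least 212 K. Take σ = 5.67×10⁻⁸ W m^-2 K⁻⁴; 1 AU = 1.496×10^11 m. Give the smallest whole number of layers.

Orbital distance: d = 13.6 AU = 2.035×10^12 m.
Spreading L over a sphere of radius d: S = 8.39×10^27/(4π·2.03×10^12²) = 161.3 W m^-2.
Top-of-atmosphere balance: σT_e⁴ = S(1−α)/4 = 18.02 W m^-2 → T_e = 133.5 K.
T_s = (N+1)^(1/4)·T_e ≥ 212 K requires N+1 ≥ (T_s/T_e)⁴ = (212/133.5)⁴ = 6.354.
Rounding up, N = 6.

6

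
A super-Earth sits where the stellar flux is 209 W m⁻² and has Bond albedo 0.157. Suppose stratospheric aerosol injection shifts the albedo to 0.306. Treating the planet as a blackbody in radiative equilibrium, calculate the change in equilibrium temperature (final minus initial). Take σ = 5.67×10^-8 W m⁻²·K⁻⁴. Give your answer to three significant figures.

With α = 0.157, T₁ = 166.9 K.
With α = 0.306, T₂ = 159.0 K.
ΔT = T₂ − T₁ = -7.923 K.

-7.92 K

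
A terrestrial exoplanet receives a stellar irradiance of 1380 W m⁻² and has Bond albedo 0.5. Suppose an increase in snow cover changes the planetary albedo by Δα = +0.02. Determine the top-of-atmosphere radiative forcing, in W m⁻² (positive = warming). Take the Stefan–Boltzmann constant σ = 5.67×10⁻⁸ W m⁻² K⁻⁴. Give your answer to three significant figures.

ΔF = −(S/4)Δα = −(1380/4)×(+0.02) = -6.900 W m⁻².

-6.90 W m⁻²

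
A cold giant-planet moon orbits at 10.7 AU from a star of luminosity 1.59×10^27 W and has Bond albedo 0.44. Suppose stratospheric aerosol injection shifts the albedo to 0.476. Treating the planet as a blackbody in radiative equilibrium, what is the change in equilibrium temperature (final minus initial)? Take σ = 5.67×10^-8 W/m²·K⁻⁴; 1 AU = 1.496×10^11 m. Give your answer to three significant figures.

Orbital distance: d = 10.7 AU = 1.601×10^12 m.
Spreading L over a sphere of radius d: S = 1.59×10^27/(4π·1.60×10^12²) = 49.38 W/m².
Initial: T₁ = [S(1−0.44)/(4σ)]^(1/4) = 105.1 K.
With α = 0.476, T₂ = 103.4 K.
Change: 103.4 − 105.1 = -1.731 K.

-1.73 K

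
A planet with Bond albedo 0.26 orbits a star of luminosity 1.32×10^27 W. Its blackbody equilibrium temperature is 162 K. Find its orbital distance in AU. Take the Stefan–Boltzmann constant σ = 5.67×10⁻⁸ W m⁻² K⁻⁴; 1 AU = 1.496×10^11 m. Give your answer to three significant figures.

4.72 AU

The flux needed for this T is 4σT⁴/(1−0.26) = 211.1 W m⁻².
S = L/(4πd²) → d = √(L/4πS) = √(1.32×10^27/(4π·211.1)) = 7.054×10^11 m = 4.715 AU.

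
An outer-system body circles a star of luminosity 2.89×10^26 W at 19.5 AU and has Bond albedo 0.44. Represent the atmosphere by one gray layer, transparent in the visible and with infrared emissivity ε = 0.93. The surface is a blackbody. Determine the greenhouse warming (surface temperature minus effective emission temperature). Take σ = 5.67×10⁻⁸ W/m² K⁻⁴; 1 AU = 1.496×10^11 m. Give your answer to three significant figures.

8.60 K

Orbital distance: d = 19.5 AU = 2.917×10^12 m.
S = L/(4πd²) = 2.702 W/m².
At the top of the atmosphere, σT_e⁴ = S(1−α)/4 = 0.3783 W/m², giving T_e = 50.82 K.
For a single slab of emissivity ε, T_s⁴ = 2T_e⁴/(2−ε); thus T_s = 50.82·(1.869)^(1/4) = 59.43 K.
T_s − T_e = 59.43 − 50.82 = 8.603 K.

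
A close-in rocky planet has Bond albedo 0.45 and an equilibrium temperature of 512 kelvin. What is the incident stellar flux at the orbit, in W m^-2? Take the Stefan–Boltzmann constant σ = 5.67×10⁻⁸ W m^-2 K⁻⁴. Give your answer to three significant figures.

From S(1−α)/4 = σT⁴: S = 4σT⁴/(1−α).
The emitted flux is σT⁴ = 3896 W m^-2.
S = 4·3896/0.55 = 28340 W m^-2.

28300 W m^-2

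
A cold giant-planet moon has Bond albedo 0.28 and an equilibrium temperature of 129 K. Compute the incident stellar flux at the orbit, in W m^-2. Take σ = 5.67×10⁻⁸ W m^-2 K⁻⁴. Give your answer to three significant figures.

Invert the energy balance for S: S = 4σT⁴/(1−α).
σT⁴ = 5.67×10⁻⁸·(129)⁴ = 15.70 W m^-2.
So S = 4×15.70/(1−0.28) = 87.23 W m^-2.

87.2 W m^-2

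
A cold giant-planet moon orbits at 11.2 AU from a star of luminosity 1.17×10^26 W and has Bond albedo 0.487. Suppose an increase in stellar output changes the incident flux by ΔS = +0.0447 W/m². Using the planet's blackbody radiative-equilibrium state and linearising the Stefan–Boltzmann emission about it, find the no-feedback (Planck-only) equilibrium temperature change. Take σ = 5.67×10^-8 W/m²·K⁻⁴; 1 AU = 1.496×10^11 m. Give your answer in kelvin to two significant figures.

d = 11.2 × 1.496×10^11 m = 1.676×10^12 m.
Flux at the orbit: S = L/(4πd²) = 1.17×10^26/(4π·(1.68×10^12)²) = 3.316 W/m².
The baseline emission temperature is T_e = 52.33 K.
TOA radiative forcing: ΔF = (1−α)ΔS/4 = 0.513·(+0.0447)/4 = 0.005733 W/m².
Planck response: λ_P = 4σT_e³ = 4·5.67×10⁻⁸·(52.33)³ = 0.03251 W/m²/K.
Hence the no-feedback warming is ΔF/(4σT_e³) = 0.176 K.

0.18 kelvin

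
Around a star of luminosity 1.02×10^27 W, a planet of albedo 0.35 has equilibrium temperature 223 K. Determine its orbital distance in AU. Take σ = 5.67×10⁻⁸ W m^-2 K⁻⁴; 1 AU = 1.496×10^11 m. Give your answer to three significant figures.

Required flux: S = 4σT⁴/(1−α) = 862.9 W m^-2.
Then d = [L/(4πS)]^(1/2) = 3.067×10^11 m, i.e. 2.050 AU.

2.05 AU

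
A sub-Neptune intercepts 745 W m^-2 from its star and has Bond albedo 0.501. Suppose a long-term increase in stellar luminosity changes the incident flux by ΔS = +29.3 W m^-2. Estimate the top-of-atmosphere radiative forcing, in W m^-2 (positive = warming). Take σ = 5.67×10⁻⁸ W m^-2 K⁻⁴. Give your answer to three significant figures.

Only a fraction (1−α) is absorbed and it's spread over 4πR², so ΔF = (1−α)ΔS/4 = 3.655 W m^-2.

3.66 W m^-2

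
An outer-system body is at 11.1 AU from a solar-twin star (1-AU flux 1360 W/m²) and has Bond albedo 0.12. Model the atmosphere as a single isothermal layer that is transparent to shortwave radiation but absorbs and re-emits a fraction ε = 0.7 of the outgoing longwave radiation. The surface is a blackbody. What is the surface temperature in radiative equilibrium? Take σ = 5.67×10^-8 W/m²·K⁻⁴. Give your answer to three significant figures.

90.1 kelvin

Irradiance scales as 1/d², so S = 1360 W/m² × (1/11.1)² = 11.04 W/m².
Effective emission temperature (TOA balance): σT_e⁴ = S(1−α)/4 = 2.428 W/m² → T_e = 80.90 K.
Surface balance with a leaky layer gives σT_s⁴ = σT_e⁴·2/(2−ε), so T_s = T_e·[2/(2−0.7)]^(1/4) = 90.10 K.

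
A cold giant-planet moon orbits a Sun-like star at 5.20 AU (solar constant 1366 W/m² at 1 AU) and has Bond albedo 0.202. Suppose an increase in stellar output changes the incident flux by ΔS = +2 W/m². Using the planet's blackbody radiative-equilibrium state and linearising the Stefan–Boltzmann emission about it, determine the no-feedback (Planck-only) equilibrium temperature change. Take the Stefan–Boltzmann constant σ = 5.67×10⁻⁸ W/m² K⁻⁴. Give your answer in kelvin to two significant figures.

Flux at the orbit: S = 1366/(5.20)² = 50.52 W/m².
Reference equilibrium: T_e = [S(1−α)/(4σ)]^(1/4) = 115.5 K.
Only a fraction (1−α) is absorbed and it's spread over 4πR², so ΔF = (1−α)ΔS/4 = 0.3990 W/m².
Planck response: λ_P = 4σT_e³ = 4·5.67×10⁻⁸·(115.5)³ = 0.3491 W/m²/K.
Hence the no-feedback warming is ΔF/(4σT_e³) = 1.14 K.

1.1 kelvin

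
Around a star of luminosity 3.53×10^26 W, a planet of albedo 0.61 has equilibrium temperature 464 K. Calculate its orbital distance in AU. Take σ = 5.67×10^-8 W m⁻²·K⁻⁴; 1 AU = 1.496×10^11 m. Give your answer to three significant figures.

The flux needed for this T is 4σT⁴/(1−0.61) = 26960 W m⁻².
From L = 4πd²S, d = √(3.53×10^26/(4π·26960)) = 3.228×10^10 m = 0.2158 AU.

0.216 AU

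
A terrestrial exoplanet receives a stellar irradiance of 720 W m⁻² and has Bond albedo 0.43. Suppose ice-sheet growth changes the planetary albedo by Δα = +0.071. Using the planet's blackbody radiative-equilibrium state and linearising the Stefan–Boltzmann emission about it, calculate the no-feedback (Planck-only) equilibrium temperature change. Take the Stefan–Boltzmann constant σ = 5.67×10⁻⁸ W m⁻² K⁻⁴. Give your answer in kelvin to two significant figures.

-6.4 K

The baseline emission temperature is T_e = 206.2 K.
The change in absorbed flux is Δ[S(1−α)/4] = −SΔα/4 = -12.78 W m⁻².
The Planck feedback parameter is 4σT_e³ = 1.990 W m⁻²/K.
So ΔT₀ = -12.78/1.990 = -6.42 K.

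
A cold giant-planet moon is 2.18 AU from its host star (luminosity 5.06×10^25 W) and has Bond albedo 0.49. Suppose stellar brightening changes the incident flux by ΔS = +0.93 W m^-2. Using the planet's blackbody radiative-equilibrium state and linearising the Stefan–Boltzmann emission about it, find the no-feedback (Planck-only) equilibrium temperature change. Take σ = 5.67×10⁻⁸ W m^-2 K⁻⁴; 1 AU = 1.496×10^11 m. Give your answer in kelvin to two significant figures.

Orbital distance: d = 2.18 AU = 3.261×10^11 m.
S = L/(4πd²) = 37.86 W m^-2.
Reference equilibrium: T_e = [S(1−α)/(4σ)]^(1/4) = 96.06 K.
Only a fraction (1−α) is absorbed and it's spread over 4πR², so ΔF = (1−α)ΔS/4 = 0.1186 W m^-2.
Linearising σT⁴ gives d(σT⁴)/dT = 4σT_e³ = 0.2010 W m^-2 per K.
Hence the no-feedback warming is ΔF/(4σT_e³) = 0.590 K.

0.59 K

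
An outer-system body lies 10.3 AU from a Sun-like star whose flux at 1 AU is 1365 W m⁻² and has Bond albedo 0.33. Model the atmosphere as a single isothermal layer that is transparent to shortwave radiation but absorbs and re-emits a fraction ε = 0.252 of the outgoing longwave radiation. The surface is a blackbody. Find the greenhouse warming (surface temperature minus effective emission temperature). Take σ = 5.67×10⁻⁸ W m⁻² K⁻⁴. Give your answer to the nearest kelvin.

3 kelvin

Irradiance scales as 1/d², so S = 1365 W m⁻² × (1/10.3)² = 12.87 W m⁻².
At the top of the atmosphere, σT_e⁴ = S(1−α)/4 = 2.155 W m⁻², giving T_e = 78.52 K.
For a single slab of emissivity ε, T_s⁴ = 2T_e⁴/(2−ε); thus T_s = 78.52·(1.144)^(1/4) = 81.21 K.
The atmosphere warms the surface by 2.689 K.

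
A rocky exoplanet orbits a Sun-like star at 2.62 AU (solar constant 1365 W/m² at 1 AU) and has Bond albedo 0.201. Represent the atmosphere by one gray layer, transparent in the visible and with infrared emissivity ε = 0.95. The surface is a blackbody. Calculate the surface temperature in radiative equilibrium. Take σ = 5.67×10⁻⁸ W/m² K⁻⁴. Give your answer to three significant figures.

Irradiance scales as 1/d², so S = 1365 W/m² × (1/2.62)² = 198.9 W/m².
Effective emission temperature (TOA balance): σT_e⁴ = S(1−α)/4 = 39.72 W/m² → T_e = 162.7 K.
The surface balance (absorbed SW + ε·downward IR = σT_s⁴) with T_a⁴ = T_s⁴/2 reduces to T_s = T_e·[2/(2−ε)]^¼ = 191.1 K.

191 kelvin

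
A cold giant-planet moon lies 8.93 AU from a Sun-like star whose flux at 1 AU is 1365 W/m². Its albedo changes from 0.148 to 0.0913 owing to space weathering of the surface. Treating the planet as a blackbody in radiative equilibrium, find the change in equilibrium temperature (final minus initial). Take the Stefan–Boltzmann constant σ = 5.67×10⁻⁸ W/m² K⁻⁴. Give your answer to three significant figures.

By the inverse-square law, S = 1365/8.93² = 17.12 W/m².
Initial: T₁ = [S(1−0.148)/(4σ)]^(1/4) = 89.55 K.
After:  T₂ = [17.12·0.909/(4σ)]^(1/4) = 91.00 K.
ΔT = T₂ − T₁ = 1.454 K.

1.45 kelvin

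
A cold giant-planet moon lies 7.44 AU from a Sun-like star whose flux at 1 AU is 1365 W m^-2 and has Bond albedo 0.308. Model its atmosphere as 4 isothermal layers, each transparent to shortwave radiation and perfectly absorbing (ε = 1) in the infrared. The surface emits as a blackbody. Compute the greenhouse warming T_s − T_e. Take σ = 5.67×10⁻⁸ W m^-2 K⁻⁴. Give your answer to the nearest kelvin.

46 K

Irradiance scales as 1/d², so S = 1365 W m^-2 × (1/7.44)² = 24.66 W m^-2.
OLR = S(1−α)/4 = 4.266 W m^-2; the top layer radiates at T_e = 93.13 K.
T_s = (N+1)^(1/4)·T_e = 139.3 K.
Warming: T_s − T_e = 46.13 K.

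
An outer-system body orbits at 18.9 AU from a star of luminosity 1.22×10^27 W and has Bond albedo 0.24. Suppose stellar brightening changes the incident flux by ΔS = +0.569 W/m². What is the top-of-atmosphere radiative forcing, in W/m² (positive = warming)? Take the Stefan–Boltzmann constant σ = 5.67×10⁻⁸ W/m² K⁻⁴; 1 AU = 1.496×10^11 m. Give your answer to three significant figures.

Orbital distance: d = 18.9 AU = 2.827×10^12 m.
Spreading L over a sphere of radius d: S = 1.22×10^27/(4π·2.83×10^12²) = 12.14 W/m².
TOA radiative forcing: ΔF = (1−α)ΔS/4 = 0.76·(+0.569)/4 = 0.1081 W/m².

0.108 W/m²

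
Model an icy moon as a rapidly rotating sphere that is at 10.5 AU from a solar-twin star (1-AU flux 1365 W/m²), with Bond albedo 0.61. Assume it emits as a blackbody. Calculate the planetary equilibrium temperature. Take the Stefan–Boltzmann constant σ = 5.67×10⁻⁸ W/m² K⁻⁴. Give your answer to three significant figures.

67.9 K

Flux at the orbit: S = 1365/(10.5)² = 12.38 W/m².
The planet absorbs (1−α)S over its disc πR² and re-emits over 4πR², so the mean absorbed flux is (1−0.61)·12.38/4 = 1.207 W/m².
In equilibrium σT⁴ equals this, so T = 67.93 K.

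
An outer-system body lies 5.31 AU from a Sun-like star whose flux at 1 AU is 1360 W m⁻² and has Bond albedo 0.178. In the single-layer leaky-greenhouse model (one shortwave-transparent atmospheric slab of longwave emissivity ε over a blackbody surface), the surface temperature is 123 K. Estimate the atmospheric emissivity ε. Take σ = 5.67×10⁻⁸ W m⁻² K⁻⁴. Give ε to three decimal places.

By the inverse-square law, S = 1360/5.31² = 48.23 W m⁻².
TOA balance gives T_e = 115.0 K.
T_s⁴ = T_e⁴·2/(2−ε) → ε = 2 − 2(T_e/T_s)⁴ = 2 − 2·(115.0/123)⁴ = 0.4725.

0.472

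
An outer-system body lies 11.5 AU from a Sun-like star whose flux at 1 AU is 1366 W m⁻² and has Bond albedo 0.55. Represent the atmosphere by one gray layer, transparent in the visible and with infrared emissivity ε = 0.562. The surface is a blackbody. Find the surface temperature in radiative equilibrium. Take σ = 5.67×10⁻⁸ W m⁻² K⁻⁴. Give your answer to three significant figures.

73.1 K

Flux at the orbit: S = 1366/(11.5)² = 10.33 W m⁻².
Effective emission temperature (TOA balance): σT_e⁴ = S(1−α)/4 = 1.162 W m⁻² → T_e = 67.28 K.
Surface balance with a leaky layer gives σT_s⁴ = σT_e⁴·2/(2−ε), so T_s = T_e·[2/(2−0.562)]^(1/4) = 73.07 K.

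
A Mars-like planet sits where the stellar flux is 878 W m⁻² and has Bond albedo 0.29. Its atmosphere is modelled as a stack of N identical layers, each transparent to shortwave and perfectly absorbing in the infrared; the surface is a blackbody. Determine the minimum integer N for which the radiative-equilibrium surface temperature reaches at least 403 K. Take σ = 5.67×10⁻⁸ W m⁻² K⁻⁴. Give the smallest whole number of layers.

Top-of-atmosphere balance: σT_e⁴ = S(1−α)/4 = 155.8 W m⁻² → T_e = 229.0 K.
Since T_s⁴ = (N+1)T_e⁴, we need N ≥ (T_s/T_e)⁴ − 1 = 8.596.
The minimum whole number is N = 9.

9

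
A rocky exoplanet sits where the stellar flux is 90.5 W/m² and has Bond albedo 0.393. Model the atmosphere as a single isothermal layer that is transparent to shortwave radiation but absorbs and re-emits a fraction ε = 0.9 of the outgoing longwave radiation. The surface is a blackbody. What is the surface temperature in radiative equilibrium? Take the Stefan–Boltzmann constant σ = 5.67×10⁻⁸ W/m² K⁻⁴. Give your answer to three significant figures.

Effective emission temperature (TOA balance): σT_e⁴ = S(1−α)/4 = 13.73 W/m² → T_e = 124.8 K.
Surface balance with a leaky layer gives σT_s⁴ = σT_e⁴·2/(2−ε), so T_s = T_e·[2/(2−0.9)]^(1/4) = 144.9 K.

145 K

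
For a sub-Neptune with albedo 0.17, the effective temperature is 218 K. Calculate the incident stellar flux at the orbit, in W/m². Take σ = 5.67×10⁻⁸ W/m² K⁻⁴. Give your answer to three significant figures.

Invert the energy balance for S: S = 4σT⁴/(1−α).
σT⁴ = 5.67×10⁻⁸·(218)⁴ = 128.1 W/m².
S = 4·128.1/0.83 = 617.2 W/m².

617 W/m²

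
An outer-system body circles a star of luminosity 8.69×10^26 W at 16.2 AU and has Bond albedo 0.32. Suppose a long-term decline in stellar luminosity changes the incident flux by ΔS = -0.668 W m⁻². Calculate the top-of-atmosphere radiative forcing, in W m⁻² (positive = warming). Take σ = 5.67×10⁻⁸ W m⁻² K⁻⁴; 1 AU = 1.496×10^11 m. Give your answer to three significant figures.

Orbital distance: d = 16.2 AU = 2.424×10^12 m.
Flux at the orbit: S = L/(4πd²) = 8.69×10^26/(4π·(2.42×10^12)²) = 11.77 W m⁻².
ΔF = Δ[S(1−α)]/4 = (1−0.32)·-0.668/4 = -0.1136 W m⁻².

-0.114 W m⁻²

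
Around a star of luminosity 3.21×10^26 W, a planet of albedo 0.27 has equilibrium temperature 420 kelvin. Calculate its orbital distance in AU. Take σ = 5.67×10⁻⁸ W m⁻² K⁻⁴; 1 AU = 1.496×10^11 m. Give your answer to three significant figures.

0.344 AU

Energy balance gives S = 4σT⁴/(1−α) = 9668 W m⁻².
Then d = [L/(4πS)]^(1/2) = 5.140×10^10 m, i.e. 0.3436 AU.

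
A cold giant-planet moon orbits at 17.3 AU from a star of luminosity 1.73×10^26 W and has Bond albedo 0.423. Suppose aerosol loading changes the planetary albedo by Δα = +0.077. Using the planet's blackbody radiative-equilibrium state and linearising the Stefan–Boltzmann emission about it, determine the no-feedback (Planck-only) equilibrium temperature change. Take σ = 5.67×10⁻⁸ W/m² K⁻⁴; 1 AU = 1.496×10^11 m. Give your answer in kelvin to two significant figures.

Orbital distance: d = 17.3 AU = 2.588×10^12 m.
Spreading L over a sphere of radius d: S = 1.73×10^26/(4π·2.59×10^12²) = 2.055 W/m².
Unperturbed T_e = [2.055·(1−0.423)/(4σ)]^¼ = 47.82 K.
The change in absorbed flux is Δ[S(1−α)/4] = −SΔα/4 = -0.03957 W/m².
The Planck feedback parameter is 4σT_e³ = 0.02480 W/m²/K.
Hence the no-feedback warming is ΔF/(4σT_e³) = -1.60 K.

-1.6 kelvin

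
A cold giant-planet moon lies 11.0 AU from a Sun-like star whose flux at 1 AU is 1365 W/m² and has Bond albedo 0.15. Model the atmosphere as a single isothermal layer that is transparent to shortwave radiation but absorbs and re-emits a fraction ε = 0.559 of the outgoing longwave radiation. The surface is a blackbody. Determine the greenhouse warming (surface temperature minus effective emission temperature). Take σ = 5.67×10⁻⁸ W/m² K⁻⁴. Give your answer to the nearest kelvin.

7 kelvin

By the inverse-square law, S = 1365/11.0² = 11.28 W/m².
Effective emission temperature (TOA balance): σT_e⁴ = S(1−α)/4 = 2.397 W/m² → T_e = 80.64 K.
Surface balance with a leaky layer gives σT_s⁴ = σT_e⁴·2/(2−ε), so T_s = T_e·[2/(2−0.559)]^(1/4) = 87.52 K.
T_s − T_e = 87.52 − 80.64 = 6.887 K.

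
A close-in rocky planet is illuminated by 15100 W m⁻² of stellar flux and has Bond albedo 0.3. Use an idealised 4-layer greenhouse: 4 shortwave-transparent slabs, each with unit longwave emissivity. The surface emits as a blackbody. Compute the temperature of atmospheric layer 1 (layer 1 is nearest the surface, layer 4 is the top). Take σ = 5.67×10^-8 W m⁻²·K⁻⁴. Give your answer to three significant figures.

657 K

The effective emission temperature is T_e = [S(1−α)/(4σ)]^¼ = 464.6 K.
In the N-layer model, layer k (counted from the surface) has T_k = (N+1−k)^(1/4)·T_e.
With k = 1: T_1 = (4+1−1)^¼·464.6 K = 657.1 K.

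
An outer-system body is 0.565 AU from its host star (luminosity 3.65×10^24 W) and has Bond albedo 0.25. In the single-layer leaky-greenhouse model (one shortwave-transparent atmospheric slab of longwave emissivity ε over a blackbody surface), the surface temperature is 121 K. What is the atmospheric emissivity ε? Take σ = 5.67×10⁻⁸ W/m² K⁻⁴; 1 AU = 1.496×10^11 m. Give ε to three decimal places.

d = 0.565 × 1.496×10^11 m = 8.452×10^10 m.
Spreading L over a sphere of radius d: S = 3.65×10^24/(4π·8.45×10^10²) = 40.66 W/m².
First, T_e = [40.66·(1−0.25)/(4σ)]^(1/4) = 107.7 K.
Inverting T_s⁴ = 2T_e⁴/(2−ε): (T_e/T_s)⁴ = 0.6272, so ε = 2(1 − 0.6272) = 0.7456.

0.746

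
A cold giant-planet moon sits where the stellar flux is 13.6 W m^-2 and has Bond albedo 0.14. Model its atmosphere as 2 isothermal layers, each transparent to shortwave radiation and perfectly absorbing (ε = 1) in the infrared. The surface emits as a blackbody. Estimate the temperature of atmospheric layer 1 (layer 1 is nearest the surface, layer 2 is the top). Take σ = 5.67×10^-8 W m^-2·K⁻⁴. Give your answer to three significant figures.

101 kelvin

Top-of-atmosphere balance: σT_e⁴ = S(1−α)/4 = 2.924 W m^-2 → T_e = 84.74 K.
The net upward flux σT_e⁴ is constant between every pair of levels, so T_k⁴ = (N+1−k)T_e⁴.
T_1 = (2)^(1/4)·84.74 = 100.8 K.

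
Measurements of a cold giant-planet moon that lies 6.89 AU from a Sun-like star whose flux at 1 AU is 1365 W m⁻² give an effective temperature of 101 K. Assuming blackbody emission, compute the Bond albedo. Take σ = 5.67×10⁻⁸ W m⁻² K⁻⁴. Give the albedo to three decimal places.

Flux at the orbit: S = 1365/(6.89)² = 28.75 W m⁻².
From σT⁴ = S(1−α)/4 we invert for α: 1−α = 4σT⁴/S.
σT⁴ = 5.900 W m⁻², so 4σT⁴ = 23.60 W m⁻².
Hence α = 1 − 23.60/28.75 = 0.1792.

0.179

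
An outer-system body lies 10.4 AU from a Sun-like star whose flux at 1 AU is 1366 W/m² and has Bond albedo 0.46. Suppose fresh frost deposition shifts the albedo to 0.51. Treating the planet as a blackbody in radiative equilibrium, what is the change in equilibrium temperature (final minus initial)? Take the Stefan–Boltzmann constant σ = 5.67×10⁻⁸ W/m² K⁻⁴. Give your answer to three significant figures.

-1.78 kelvin

Flux at the orbit: S = 1366/(10.4)² = 12.63 W/m².
Before: T₁ = [12.63·0.54/(4σ)]^(1/4) = 74.05 K.
With α = 0.51, T₂ = 72.27 K.
Change: 72.27 − 74.05 = -1.777 K.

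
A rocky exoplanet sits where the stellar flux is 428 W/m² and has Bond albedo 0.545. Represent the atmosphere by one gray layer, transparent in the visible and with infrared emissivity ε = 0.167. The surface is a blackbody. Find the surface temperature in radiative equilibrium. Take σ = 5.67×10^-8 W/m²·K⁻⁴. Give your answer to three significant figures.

The planet radiates to space at T_e = [S(1−α)/(4σ)]^(1/4) = 171.2 K.
Surface balance with a leaky layer gives σT_s⁴ = σT_e⁴·2/(2−ε), so T_s = T_e·[2/(2−0.167)]^(1/4) = 175.0 K.

175 K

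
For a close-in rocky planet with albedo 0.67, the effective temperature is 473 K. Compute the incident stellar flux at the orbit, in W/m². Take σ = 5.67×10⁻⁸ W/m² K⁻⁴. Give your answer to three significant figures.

34400 W/m²

Invert the energy balance for S: S = 4σT⁴/(1−α).
The emitted flux is σT⁴ = 2838 W/m².
S = 4·2838/0.33 = 34400 W/m².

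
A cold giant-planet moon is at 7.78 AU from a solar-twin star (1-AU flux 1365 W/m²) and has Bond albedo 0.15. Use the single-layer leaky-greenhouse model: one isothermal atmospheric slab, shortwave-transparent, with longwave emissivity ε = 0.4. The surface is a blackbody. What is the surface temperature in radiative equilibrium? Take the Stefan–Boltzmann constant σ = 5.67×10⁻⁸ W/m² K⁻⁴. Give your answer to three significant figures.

101 K

Flux at the orbit: S = 1365/(7.78)² = 22.55 W/m².
At the top of the atmosphere, σT_e⁴ = S(1−α)/4 = 4.792 W/m², giving T_e = 95.88 K.
The surface balance (absorbed SW + ε·downward IR = σT_s⁴) with T_a⁴ = T_s⁴/2 reduces to T_s = T_e·[2/(2−ε)]^¼ = 101.4 K.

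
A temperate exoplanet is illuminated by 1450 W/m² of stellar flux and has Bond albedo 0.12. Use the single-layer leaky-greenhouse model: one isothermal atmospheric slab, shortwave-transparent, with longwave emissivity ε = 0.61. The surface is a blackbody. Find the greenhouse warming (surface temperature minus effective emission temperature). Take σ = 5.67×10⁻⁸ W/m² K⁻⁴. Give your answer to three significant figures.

The planet radiates to space at T_e = [S(1−α)/(4σ)]^(1/4) = 273.9 K.
For a single slab of emissivity ε, T_s⁴ = 2T_e⁴/(2−ε); thus T_s = 273.9·(1.439)^(1/4) = 300.0 K.
Greenhouse warming: T_s − T_e = 26.08 K.

26.1 K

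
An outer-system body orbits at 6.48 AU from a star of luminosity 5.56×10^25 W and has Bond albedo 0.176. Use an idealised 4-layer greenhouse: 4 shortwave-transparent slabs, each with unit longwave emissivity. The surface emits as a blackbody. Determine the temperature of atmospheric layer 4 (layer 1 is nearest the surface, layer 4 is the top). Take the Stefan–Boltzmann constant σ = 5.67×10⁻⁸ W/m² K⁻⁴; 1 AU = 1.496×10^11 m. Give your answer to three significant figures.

Orbital distance: d = 6.48 AU = 9.694×10^11 m.
Flux at the orbit: S = L/(4πd²) = 5.56×10^25/(4π·(9.69×10^11)²) = 4.708 W/m².
OLR = S(1−α)/4 = 0.9699 W/m²; the top layer radiates at T_e = 64.31 K.
In the N-layer model, layer k (counted from the surface) has T_k = (N+1−k)^(1/4)·T_e.
T_4 = (1)^(1/4)·64.31 = 64.31 K.

64.3 K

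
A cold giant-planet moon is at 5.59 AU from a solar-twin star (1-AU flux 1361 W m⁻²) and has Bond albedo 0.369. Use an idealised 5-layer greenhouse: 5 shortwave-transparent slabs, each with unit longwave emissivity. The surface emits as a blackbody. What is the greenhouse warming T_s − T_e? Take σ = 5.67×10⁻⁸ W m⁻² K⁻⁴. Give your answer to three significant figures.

59.3 kelvin

Irradiance scales as 1/d², so S = 1361 W m⁻² × (1/5.59)² = 43.55 W m⁻².
The effective emission temperature is T_e = [S(1−α)/(4σ)]^¼ = 104.9 K.
Surface: T_s = (6)^¼·T_e = 164.2 K.
So the greenhouse effect raises the surface by 164.2 − 104.9 = 59.29 K.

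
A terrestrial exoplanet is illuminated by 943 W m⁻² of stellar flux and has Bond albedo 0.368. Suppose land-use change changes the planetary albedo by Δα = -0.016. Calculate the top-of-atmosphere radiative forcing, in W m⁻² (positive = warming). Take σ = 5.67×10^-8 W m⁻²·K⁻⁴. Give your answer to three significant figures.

3.77 W m⁻²

TOA radiative forcing: ΔF = −S·Δα/4 = −943.0·(-0.016)/4 = 3.772 W m⁻².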